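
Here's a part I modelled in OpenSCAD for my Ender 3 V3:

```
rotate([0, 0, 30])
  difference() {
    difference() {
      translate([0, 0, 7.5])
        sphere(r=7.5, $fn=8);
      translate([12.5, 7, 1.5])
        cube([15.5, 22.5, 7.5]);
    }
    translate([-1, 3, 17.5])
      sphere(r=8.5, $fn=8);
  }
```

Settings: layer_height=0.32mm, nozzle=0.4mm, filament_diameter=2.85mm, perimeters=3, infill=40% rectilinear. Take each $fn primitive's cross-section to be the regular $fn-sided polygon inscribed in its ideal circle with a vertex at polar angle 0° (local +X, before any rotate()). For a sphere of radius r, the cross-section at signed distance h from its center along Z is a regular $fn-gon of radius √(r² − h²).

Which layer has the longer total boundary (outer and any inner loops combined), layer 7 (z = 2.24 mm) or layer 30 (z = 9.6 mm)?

Layer 7 (z = 2.24): the sphere: section is a regular 8-gon, circumradius = √(r²−h²) = √(7.5²−5.26²) = 5.346 (perimeter = 2·8·5.346·sin(180°/8) = 32.73 mm); the cube at (12.5, 7) is present — its section is the full 15.5×22.5 rectangle (perimeter 76.00 mm); After the difference (first − rest): starting from the r=7.5 sphere, the 15.5×22.5 cube at (12.5, 7) misses the remaining region (no effect) — boundary = 32.73 mm; the sphere at (-1, 3) does not reach this height (|z−center|=15.260 > r=8.5); Taking the first minus the rest: none of the subtracted shapes is present at this height, so that combined region is unchanged — boundary = 32.73 mm; (rotated 30° about Z; rotation is an isometry so areas/perimeters/island counts are preserved). So its perimeter = 32.73 mm. Layer 30 (z = 9.6): the r=7.5 sphere slices to a regular 8-gon of circumradius 7.200 (√(r²−h²) with h=2.1 from center) (perimeter = 2·8·7.200·sin(180°/8) = 44.09 mm); the cube at (12.5, 7) is not intersected at this z (z outside [1.5, 9]); Taking the first minus the rest: none of the subtracted shapes is present at this height, so the r=7.5 sphere is unchanged — boundary = 44.09 mm; the sphere at (-1, 3): section is a regular 8-gon, circumradius = √(r²−h²) = √(8.5²−7.9²) = 3.137 (perimeter = 2·8·3.137·sin(180°/8) = 19.21 mm); Subtracting the remaining from the first: starting from that combined region, the r=8.5 sphere at (-1, 3) lies wholly inside it (removes its full 27.83 mm² and its 19.21 mm outline becomes a hole wall) — boundary (outer + 1 inner loop) = 63.29 mm; (rotated 30° about Z; rotation is an isometry so areas/perimeters/island counts are preserved). So its perimeter = 63.29 mm. Layer 30 is larger (63.29 vs 32.73 mm).

layer 30 (z = 9.6 mm)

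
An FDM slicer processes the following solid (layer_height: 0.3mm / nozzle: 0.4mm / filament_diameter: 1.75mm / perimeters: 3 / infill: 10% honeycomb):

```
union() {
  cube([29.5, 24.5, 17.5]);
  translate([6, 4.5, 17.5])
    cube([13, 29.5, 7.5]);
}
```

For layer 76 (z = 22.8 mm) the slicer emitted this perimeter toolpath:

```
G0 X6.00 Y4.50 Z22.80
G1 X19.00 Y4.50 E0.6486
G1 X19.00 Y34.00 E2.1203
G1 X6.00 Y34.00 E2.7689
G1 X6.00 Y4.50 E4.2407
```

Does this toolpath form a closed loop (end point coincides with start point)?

yes

Start point (G0): (6.00, 4.50). End point (last G1): the path returns to the start — closed.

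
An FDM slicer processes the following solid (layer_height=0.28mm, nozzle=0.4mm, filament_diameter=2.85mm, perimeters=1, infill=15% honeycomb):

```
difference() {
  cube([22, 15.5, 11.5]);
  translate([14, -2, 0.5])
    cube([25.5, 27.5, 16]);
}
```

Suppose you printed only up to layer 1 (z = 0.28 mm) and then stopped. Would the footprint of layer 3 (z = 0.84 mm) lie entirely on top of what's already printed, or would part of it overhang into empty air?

entirely on top

Compare the two slices. At z = 0.28: the cube is present — its section is the full 22×15.5 rectangle (area 341.00 mm²); the cube at (14, -2) is not intersected at this z (z outside [0.5, 16.5]); Taking the first minus the rest: none of the subtracted shapes is present at this height, so the 22×15.5 cube is unchanged — area = 341.00 mm². At z = 0.84: the cube (footprint 22×15.5) is included at this height (area 341.00 mm²); the 25.5×27.5 cube at (14, -2) contributes its full rectangle (area 701.25 mm²); Subtracting the remaining from the first: starting from the 22×15.5 cube (341.00 mm²), the 25.5×27.5 cube at (14, -2) partially overlaps it — only the 124.00 mm² overlap (of its 701.25 mm²) is removed, clipping the outline — area = 217.00 mm². Checking containment: the cross-section at z = 0.84 is a subset of the cross-section at z = 0.28.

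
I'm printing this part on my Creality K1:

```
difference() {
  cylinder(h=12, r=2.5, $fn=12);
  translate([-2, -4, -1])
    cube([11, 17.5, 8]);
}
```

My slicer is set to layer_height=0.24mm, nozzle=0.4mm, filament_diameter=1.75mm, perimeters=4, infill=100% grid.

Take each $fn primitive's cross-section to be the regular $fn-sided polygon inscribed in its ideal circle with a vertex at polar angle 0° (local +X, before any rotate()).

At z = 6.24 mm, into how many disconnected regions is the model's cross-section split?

1

At z = 6.24 mm: the r=2.5 cylinder gives a regular 12-gon of circumradius 2.5 (constant along its height); the cube at (-2, -4) is present — its section is the full 11×17.5 rectangle; Taking the first minus the rest: starting from the r=2.5 cylinder, the 11×17.5 cube at (-2, -4) partially overlaps it — only the 17.89 mm² overlap (of its 192.50 mm²) is removed, clipping the outline — 1 connected region. The result has 1 disconnected region.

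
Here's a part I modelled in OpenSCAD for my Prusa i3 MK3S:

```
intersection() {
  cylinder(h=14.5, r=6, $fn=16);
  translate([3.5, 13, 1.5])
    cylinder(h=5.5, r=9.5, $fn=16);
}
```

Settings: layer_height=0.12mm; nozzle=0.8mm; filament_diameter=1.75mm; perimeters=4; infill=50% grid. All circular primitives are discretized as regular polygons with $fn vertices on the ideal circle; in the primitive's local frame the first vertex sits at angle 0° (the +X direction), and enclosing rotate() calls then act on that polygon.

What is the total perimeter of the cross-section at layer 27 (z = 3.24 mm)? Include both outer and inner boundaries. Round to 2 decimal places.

14.76 mm

At z = 3.24 mm: the r=6 cylinder gives a regular 16-gon of circumradius 6 (constant along its height) (perimeter = 2·16·6.000·sin(180°/16) = 37.46 mm); the r=9.5 cylinder at (3.5, 13) contributes a regular 16-gon of circumradius 9.5 (perimeter = 2·16·9.500·sin(180°/16) = 59.31 mm); After intersecting: the r=9.5 cylinder at (3.5, 13) partially overlaps the r=6 cylinder; clipping to the common part keeps 8.77 mm² — boundary = 14.76 mm. Overall, the cross-section is a single solid region. Total boundary length (outer) = 14.76 mm.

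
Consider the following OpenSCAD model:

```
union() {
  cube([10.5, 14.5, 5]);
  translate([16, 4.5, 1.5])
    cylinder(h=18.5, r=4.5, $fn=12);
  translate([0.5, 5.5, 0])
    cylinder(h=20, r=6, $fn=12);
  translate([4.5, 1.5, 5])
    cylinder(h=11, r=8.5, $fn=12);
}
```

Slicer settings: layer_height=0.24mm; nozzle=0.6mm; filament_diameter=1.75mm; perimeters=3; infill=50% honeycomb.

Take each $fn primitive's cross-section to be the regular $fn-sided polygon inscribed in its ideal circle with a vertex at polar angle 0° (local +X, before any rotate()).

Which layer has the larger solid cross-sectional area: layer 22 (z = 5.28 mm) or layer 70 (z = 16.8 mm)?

Layer 22 (z = 5.28): the cube is not intersected at this z (z outside [0, 5]); the cylinder at (16, 4.5): section is a regular 12-gon, circumradius r=4.5 (area = (12/2)·4.500²·sin(360°/12) = 60.75 mm²); the r=6 cylinder at (0.5, 5.5) contributes a regular 12-gon of circumradius 6 (area = (12/2)·6.000²·sin(360°/12) = 108.00 mm²); the cylinder at (4.5, 1.5): section is a regular 12-gon, circumradius r=8.5 (area = (12/2)·8.500²·sin(360°/12) = 216.75 mm²); Combining (union): the regions partially overlap — summed areas 385.50 mm² minus the doubly-counted overlap 78.48 mm² gives 307.02 mm² — area = 307.02 mm². So its area = 307.02 mm². Layer 70 (z = 16.8): the cube is absent (z outside [0, 5]); the r=4.5 cylinder at (16, 4.5) gives a regular 12-gon of circumradius 4.5 (constant along its height) (area = (12/2)·4.500²·sin(360°/12) = 60.75 mm²); the cylinder at (0.5, 5.5): section is a regular 12-gon, circumradius r=6 (area = (12/2)·6.000²·sin(360°/12) = 108.00 mm²); the cylinder at (4.5, 1.5) does not reach this height (z outside [5, 16]); Taking the union: the 2 present regions are separate (no shared area or edge), so areas and boundary lengths simply add and each stays a separate island — area = 168.75 mm². So its area = 168.75 mm². Layer 22 is larger (307.02 vs 168.75 mm²).

layer 22 (z = 5.28 mm)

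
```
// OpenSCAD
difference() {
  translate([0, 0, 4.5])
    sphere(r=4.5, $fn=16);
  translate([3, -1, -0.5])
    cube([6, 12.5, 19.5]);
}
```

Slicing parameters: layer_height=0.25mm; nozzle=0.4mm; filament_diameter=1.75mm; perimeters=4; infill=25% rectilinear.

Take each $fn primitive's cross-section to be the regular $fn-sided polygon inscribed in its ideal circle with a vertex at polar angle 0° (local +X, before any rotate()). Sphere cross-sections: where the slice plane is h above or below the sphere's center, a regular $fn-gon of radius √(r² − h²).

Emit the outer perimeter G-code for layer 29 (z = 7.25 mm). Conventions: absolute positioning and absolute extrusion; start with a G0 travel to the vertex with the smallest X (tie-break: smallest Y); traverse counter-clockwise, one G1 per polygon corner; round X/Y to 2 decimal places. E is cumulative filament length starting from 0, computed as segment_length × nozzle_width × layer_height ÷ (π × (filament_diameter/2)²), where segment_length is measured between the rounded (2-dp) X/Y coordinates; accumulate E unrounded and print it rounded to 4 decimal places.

G0 X-3.56 Y0.00 Z7.25
G1 X-3.29 Y-1.36 E0.0576
G1 X-2.52 Y-2.52 E0.1155
G1 X-1.36 Y-3.29 E0.1734
G1 X0.00 Y-3.56 E0.2311
G1 X1.36 Y-3.29 E0.2887
G1 X2.52 Y-2.52 E0.3466
G1 X3.29 Y-1.36 E0.4045
G1 X3.36 Y-1.00 E0.4197
G1 X3.00 Y-1.00 E0.4347
G1 X3.00 Y1.80 E0.5511
G1 X2.52 Y2.52 E0.5871
G1 X1.36 Y3.29 E0.6450
G1 X0.00 Y3.56 E0.7026
G1 X-1.36 Y3.29 E0.7603
G1 X-2.52 Y2.52 E0.8181
G1 X-3.29 Y1.36 E0.8760
G1 X-3.56 Y0.00 E0.9337

At z = 7.25 mm: the r=4.5 sphere slices to a regular 16-gon of circumradius 3.562 (√(r²−h²) with h=2.75 from center); the cube at (3, -1) (footprint 6×12.5) is included at this height; Taking the first minus the rest: starting from the r=4.5 sphere, the 6×12.5 cube at (3, -1) partially overlaps it — only the 1.11 mm² overlap (of its 75.00 mm²) is removed, clipping the outline — 1 connected region. The outline is a single polygon with 17 vertices. Extrusion per mm of travel: 0.4 × 0.25 / (π × 0.875²) = 0.041575. Accumulating E over each segment gives final E = 0.9337.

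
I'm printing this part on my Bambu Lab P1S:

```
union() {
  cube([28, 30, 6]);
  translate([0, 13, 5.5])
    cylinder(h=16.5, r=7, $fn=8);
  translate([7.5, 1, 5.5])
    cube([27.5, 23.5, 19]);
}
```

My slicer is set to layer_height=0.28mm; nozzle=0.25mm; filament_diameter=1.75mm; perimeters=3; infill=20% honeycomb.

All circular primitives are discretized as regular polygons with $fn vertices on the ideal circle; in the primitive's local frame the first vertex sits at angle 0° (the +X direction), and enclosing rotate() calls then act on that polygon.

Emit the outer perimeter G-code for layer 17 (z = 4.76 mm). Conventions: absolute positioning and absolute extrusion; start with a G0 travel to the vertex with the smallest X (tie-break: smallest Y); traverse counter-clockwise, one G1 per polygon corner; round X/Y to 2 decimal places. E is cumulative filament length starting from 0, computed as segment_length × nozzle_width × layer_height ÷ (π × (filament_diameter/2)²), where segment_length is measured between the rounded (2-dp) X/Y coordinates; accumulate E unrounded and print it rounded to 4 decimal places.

At z = 4.76 mm: the cube (footprint 28×30) is included at this height; the cylinder at (0, 13) does not reach this height (z outside [5.5, 22]); the cube at (7.5, 1) is not intersected at this z (z outside [5.5, 24.5]); Taking the union: only the 28×30 cube is present, so the union is just that shape — 1 connected region. The outline is a single polygon with 4 vertices. Extrusion per mm of travel: 0.25 × 0.28 / (π × 0.875²) = 0.029103. Accumulating E over each segment gives final E = 3.3759.

G0 X0.00 Y0.00 Z4.76
G1 X28.00 Y0.00 E0.8149
G1 X28.00 Y30.00 E1.6880
G1 X0.00 Y30.00 E2.5028
G1 X0.00 Y0.00 E3.3759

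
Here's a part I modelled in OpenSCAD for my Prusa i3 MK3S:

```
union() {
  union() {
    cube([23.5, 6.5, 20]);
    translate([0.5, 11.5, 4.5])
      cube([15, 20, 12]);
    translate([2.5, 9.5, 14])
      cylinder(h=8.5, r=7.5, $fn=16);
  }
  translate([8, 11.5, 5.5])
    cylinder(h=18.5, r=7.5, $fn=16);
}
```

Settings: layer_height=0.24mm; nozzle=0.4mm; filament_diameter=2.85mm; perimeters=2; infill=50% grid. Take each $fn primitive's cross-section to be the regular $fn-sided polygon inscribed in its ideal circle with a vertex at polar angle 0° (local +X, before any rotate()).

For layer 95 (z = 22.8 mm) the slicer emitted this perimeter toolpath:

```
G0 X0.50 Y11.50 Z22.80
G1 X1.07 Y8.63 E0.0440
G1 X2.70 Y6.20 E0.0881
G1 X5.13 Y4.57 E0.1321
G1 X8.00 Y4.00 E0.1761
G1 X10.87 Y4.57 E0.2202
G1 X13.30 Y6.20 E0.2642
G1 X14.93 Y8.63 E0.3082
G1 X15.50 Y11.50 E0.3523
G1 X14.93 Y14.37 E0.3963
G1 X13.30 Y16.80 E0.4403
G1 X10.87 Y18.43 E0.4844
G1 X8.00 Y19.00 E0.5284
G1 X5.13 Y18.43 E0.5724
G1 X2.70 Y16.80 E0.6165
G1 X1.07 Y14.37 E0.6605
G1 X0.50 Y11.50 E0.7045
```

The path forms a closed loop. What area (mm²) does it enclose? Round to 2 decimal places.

172.17 mm²

Apply the shoelace formula to the sequence of (X, Y) vertices; enclosed area = 172.17 mm².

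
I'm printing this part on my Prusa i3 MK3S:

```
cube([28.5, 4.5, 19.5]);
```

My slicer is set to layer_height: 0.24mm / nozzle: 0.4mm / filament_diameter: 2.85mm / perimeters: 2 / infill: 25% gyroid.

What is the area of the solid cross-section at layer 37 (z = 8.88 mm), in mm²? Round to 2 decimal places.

128.25 mm²

At z = 8.88 mm: the cube is present — its section is the full 28.5×4.5 rectangle (area 128.25 mm²). Overall, the cross-section is a single solid region. Net area = 128.25 mm².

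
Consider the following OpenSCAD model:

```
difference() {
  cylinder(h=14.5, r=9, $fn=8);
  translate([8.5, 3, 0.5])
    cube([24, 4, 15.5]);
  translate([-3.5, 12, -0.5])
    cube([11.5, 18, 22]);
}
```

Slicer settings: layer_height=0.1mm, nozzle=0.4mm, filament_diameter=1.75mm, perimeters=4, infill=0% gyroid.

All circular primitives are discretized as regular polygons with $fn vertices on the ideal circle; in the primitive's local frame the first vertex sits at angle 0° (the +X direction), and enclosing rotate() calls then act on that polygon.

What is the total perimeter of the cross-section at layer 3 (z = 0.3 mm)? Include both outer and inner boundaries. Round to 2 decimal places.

55.11 mm

At z = 0.3 mm: the r=9 cylinder contributes a regular 8-gon of circumradius 9 (perimeter = 2·8·9.000·sin(180°/8) = 55.11 mm); the cube at (8.5, 3) is not intersected at this z (z outside [0.5, 16]); the cube at (-3.5, 12) is present — its section is the full 11.5×18 rectangle (perimeter 59.00 mm); After the difference (first − rest): starting from the r=9 cylinder, the 11.5×18 cube at (-3.5, 12) misses the remaining region (no effect) — boundary = 55.11 mm. Overall, the cross-section is a single solid region. Total boundary length (outer) = 55.11 mm.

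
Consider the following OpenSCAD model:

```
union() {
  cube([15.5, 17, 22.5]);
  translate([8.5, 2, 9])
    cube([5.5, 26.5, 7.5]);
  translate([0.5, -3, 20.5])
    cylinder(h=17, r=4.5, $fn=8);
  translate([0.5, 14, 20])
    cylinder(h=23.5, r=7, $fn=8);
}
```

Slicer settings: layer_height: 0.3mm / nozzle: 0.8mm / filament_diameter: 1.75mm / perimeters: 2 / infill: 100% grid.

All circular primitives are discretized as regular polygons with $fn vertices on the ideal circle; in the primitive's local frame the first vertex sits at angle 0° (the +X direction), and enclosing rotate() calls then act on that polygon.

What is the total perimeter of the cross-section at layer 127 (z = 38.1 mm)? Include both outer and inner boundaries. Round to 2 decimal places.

At z = 38.1 mm: the cube is not intersected at this z (z outside [0, 22.5]); the cube at (8.5, 2) is not intersected at this z (z outside [9, 16.5]); the cylinder at (0.5, -3) is absent (z outside [20.5, 37.5]); the r=7 cylinder at (0.5, 14) contributes a regular 8-gon of circumradius 7 (perimeter = 2·8·7.000·sin(180°/8) = 42.86 mm); Merging all regions: only the r=7 cylinder at (0.5, 14) is present, so the union is just that shape — boundary = 42.86 mm. Overall, the cross-section is a single solid region. Total boundary length (outer) = 42.86 mm.

42.86 mm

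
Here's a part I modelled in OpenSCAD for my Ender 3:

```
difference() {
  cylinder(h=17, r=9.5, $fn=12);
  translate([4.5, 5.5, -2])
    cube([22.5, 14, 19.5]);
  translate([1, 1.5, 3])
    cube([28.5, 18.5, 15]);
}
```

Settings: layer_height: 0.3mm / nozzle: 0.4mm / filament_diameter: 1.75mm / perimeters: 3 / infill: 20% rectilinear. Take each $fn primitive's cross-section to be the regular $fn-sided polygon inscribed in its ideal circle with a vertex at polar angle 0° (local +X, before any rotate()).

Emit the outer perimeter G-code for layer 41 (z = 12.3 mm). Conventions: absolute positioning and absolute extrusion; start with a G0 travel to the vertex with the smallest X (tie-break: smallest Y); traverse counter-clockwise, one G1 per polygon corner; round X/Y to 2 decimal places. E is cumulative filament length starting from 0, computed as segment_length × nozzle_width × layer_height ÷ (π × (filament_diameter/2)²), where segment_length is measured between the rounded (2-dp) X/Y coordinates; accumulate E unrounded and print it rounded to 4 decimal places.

G0 X-9.50 Y0.00 Z12.30
G1 X-8.23 Y-4.75 E0.2453
G1 X-4.75 Y-8.23 E0.4908
G1 X0.00 Y-9.50 E0.7361
G1 X4.75 Y-8.23 E0.9814
G1 X8.23 Y-4.75 E1.2270
G1 X9.50 Y0.00 E1.4723
G1 X9.10 Y1.50 E1.5497
G1 X1.00 Y1.50 E1.9538
G1 X1.00 Y9.23 E2.3395
G1 X0.00 Y9.50 E2.3912
G1 X-4.75 Y8.23 E2.6365
G1 X-8.23 Y4.75 E2.8820
G1 X-9.50 Y0.00 E3.1273

At z = 12.3 mm: the r=9.5 cylinder contributes a regular 12-gon of circumradius 9.5; the cube at (4.5, 5.5) is present — its section is the full 22.5×14 rectangle; the 28.5×18.5 cube at (1, 1.5) contributes its full rectangle; Subtracting the remaining from the first: starting from the r=9.5 cylinder, the 22.5×14 cube at (4.5, 5.5) partially overlaps it — only the 4.41 mm² overlap (of its 315.00 mm²) is removed, clipping the outline; the 28.5×18.5 cube at (1, 1.5) partially overlaps it — only the 41.46 mm² overlap (of its 527.25 mm²) is removed, clipping the outline — 1 connected region. The outline is a single polygon with 13 vertices. Extrusion per mm of travel: 0.4 × 0.3 / (π × 0.875²) = 0.049890. Accumulating E over each segment gives final E = 3.1273.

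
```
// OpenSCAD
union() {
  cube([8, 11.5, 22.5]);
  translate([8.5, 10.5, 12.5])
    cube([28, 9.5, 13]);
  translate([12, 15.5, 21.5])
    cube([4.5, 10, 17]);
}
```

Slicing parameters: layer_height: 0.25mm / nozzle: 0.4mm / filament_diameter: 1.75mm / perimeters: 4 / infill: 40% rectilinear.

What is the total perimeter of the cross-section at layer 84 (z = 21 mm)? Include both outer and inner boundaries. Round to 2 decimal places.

114.00 mm

At z = 21 mm: the 8×11.5 cube contributes its full rectangle (perimeter 39.00 mm); the cube at (8.5, 10.5) is present — its section is the full 28×9.5 rectangle (perimeter 75.00 mm); the cube at (12, 15.5) does not reach this height (z outside [21.5, 38.5]); Combining (union): the 2 present regions are separate (no shared area or edge), so areas and boundary lengths simply add and each stays a separate island — boundary = 114.00 mm. Overall, the cross-section has 2 separate islands. Total boundary length (outer) = 114.00 mm.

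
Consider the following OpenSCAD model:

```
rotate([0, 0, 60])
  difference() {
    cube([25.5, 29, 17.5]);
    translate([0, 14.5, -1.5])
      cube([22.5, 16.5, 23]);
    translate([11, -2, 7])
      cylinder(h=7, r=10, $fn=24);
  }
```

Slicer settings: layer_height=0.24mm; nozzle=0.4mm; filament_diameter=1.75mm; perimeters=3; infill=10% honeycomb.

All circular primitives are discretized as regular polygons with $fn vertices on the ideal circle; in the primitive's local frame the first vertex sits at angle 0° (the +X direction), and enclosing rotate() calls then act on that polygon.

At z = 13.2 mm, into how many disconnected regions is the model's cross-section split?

At z = 13.2 mm: the 25.5×29 cube contributes its full rectangle; the 22.5×16.5 cube at (0, 14.5) contributes its full rectangle; the r=10 cylinder at (11, -2) gives a regular 24-gon of circumradius 10 (constant along its height); Taking the first minus the rest: starting from the 25.5×29 cube, the 22.5×16.5 cube at (0, 14.5) partially overlaps it — only the 326.25 mm² overlap (of its 371.25 mm²) is removed, clipping the outline; the r=10 cylinder at (11, -2) partially overlaps it — only the 115.82 mm² overlap (of its 310.58 mm²) is removed, clipping the outline — 1 connected region; (rotated 60° about Z; rotation is an isometry so areas/perimeters/island counts are preserved). The result has 1 disconnected region.

1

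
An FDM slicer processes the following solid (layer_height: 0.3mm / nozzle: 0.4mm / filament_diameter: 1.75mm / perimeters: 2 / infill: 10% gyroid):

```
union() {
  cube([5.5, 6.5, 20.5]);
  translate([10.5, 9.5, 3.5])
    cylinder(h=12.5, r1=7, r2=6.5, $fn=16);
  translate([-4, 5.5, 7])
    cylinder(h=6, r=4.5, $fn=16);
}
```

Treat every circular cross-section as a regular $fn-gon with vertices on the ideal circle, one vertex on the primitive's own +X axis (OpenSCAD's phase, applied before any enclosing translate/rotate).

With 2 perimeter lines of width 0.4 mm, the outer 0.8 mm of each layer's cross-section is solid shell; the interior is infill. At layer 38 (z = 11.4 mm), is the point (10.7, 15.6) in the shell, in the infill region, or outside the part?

At z = 11.4 mm: the cube (footprint 5.5×6.5) is included at this height; the cone at (10.5, 9.5) contributes a regular 16-gon of circumradius 6.684 (interpolated between r1=7 and r2=6.5 at t=0.632); the r=4.5 cylinder at (-4, 5.5) contributes a regular 16-gon of circumradius 4.5; Merging all regions: the regions partially overlap (shared area 1.56 mm²), so overlapping operands fuse into one piece — 1 connected region. Overall, the cross-section is a single solid region. The nearest boundary edge runs (10.50, 16.18)→(13.06, 15.68); distance from the point to it = 0.53 mm. The point is inside the cross-section, 0.53 mm from the nearest boundary — within the 0.8 mm shell band (2 × 0.4).

shell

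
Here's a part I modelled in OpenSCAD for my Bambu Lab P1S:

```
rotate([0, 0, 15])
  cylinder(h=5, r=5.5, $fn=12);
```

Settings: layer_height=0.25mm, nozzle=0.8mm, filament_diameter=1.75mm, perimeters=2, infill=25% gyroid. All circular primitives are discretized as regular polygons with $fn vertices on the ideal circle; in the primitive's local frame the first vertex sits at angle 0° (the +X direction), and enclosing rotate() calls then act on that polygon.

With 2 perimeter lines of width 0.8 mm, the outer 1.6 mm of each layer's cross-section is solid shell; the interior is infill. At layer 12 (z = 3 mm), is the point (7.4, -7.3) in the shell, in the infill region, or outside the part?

At z = 3 mm: the cylinder: section is a regular 12-gon, circumradius r=5.5; (rotated 15° about Z; rotation is an isometry so areas/perimeters/island counts are preserved). Overall, the cross-section is a single solid region. Undo the 15° rotation: the query point maps to (5.258, -8.967) in the un-rotated model frame. The nearest boundary edge runs (-0.00, -5.50)→(2.75, -4.76); distance from the point to it = 4.89 mm. The point is not inside any of the regions above, so it lies outside the cross-section (4.89 mm from the nearest boundary).

outside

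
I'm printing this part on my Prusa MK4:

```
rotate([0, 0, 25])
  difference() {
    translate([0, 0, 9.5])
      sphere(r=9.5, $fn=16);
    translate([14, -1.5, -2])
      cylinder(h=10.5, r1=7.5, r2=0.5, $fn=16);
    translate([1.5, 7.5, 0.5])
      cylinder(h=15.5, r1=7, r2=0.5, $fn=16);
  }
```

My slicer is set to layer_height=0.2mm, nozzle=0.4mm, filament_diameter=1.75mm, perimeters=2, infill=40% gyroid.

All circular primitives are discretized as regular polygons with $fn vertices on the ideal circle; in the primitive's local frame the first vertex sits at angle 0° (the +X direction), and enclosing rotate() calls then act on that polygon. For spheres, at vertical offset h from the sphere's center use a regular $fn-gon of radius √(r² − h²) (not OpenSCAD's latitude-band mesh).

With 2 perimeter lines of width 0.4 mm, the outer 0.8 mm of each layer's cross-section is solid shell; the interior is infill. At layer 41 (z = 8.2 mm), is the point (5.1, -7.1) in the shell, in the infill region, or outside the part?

At z = 8.2 mm: the r=9.5 sphere slices to a regular 16-gon of circumradius 9.411 (√(r²−h²) with h=1.3 from center); the cone at (14, -1.5): at t=0.971 of its height the radius interpolates to r₁+(r₂−r₁)t = 0.700, giving a regular 16-gon of that circumradius; the cone at (1.5, 7.5) (r1=7→r2=0.5) has section circumradius 3.771 here — a regular 16-gon; After the difference (first − rest): starting from the r=9.5 sphere, the cone at (14, -1.5) misses the remaining region (no effect); the cone at (1.5, 7.5) partially overlaps it — only the 32.02 mm² overlap (of its 43.53 mm²) is removed, clipping the outline — 1 connected region; (rotated 25° about Z; rotation is an isometry so areas/perimeters/island counts are preserved). Overall, the cross-section is a single solid region. Undo the 25° rotation: the query point maps to (1.622, -8.590) in the un-rotated model frame. The nearest boundary edge runs (3.60, -8.69)→(-0.00, -9.41); distance from the point to it = 0.49 mm. The point is inside the cross-section, 0.49 mm from the nearest boundary — within the 0.8 mm shell band (2 × 0.4).

shell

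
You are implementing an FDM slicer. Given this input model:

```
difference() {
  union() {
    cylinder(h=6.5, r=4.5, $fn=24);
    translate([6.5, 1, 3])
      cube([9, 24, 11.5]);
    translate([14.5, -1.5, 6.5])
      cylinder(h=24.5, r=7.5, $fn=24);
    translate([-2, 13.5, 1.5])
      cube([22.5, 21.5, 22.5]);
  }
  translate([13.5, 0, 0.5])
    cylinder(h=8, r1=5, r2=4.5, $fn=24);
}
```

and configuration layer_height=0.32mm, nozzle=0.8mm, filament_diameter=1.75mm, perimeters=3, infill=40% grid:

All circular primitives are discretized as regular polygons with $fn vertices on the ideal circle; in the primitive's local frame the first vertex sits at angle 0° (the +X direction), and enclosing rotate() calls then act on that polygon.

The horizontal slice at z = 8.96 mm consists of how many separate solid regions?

At z = 8.96 mm: the cylinder is absent (z outside [0, 6.5]); the 9×24 cube at (6.5, 1) contributes its full rectangle; the r=7.5 cylinder at (14.5, -1.5) contributes a regular 24-gon of circumradius 7.5; the cube at (-2, 13.5) is present — its section is the full 22.5×21.5 rectangle; Merging all regions: the regions partially overlap (shared area 133.82 mm²), so overlapping operands fuse into one piece — 1 connected region; the cone at (13.5, 0) does not reach this height (z outside [0.5, 8.5]); Taking the first minus the rest: none of the subtracted shapes is present at this height, so that combined region is unchanged — 1 connected region. The result has 1 disconnected region.

1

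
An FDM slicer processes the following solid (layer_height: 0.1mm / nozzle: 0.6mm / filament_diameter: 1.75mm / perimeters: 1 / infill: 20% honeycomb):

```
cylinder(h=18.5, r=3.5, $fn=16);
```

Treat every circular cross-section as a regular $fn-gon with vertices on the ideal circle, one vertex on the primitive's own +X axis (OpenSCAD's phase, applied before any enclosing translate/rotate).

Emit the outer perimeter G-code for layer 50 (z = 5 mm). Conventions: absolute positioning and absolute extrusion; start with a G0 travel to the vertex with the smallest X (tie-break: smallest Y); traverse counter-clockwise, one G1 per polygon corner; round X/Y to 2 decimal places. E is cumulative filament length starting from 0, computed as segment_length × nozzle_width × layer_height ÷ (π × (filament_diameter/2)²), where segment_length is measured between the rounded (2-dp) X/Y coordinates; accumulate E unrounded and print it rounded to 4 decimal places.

G0 X-3.50 Y0.00 Z5.00
G1 X-3.23 Y-1.34 E0.0341
G1 X-2.47 Y-2.47 E0.0681
G1 X-1.34 Y-3.23 E0.1020
G1 X0.00 Y-3.50 E0.1361
G1 X1.34 Y-3.23 E0.1702
G1 X2.47 Y-2.47 E0.2042
G1 X3.23 Y-1.34 E0.2382
G1 X3.50 Y0.00 E0.2723
G1 X3.23 Y1.34 E0.3064
G1 X2.47 Y2.47 E0.3403
G1 X1.34 Y3.23 E0.3743
G1 X0.00 Y3.50 E0.4084
G1 X-1.34 Y3.23 E0.4425
G1 X-2.47 Y2.47 E0.4765
G1 X-3.23 Y1.34 E0.5104
G1 X-3.50 Y0.00 E0.5445

At z = 5 mm: the cylinder: section is a regular 16-gon, circumradius r=3.5. The outline is a single polygon with 16 vertices. Extrusion per mm of travel: 0.6 × 0.1 / (π × 0.875²) = 0.024945. Accumulating E over each segment gives final E = 0.5445.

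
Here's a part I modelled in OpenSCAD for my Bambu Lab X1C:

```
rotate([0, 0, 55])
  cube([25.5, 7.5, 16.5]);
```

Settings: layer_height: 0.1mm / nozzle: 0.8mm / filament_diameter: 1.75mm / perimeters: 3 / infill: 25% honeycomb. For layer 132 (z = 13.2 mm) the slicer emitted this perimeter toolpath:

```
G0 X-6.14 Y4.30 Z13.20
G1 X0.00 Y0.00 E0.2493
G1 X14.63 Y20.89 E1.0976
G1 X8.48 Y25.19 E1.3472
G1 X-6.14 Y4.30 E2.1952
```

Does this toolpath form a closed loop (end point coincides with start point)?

Start point (G0): (-6.14, 4.30). End point (last G1): the path returns to the start — closed.

yes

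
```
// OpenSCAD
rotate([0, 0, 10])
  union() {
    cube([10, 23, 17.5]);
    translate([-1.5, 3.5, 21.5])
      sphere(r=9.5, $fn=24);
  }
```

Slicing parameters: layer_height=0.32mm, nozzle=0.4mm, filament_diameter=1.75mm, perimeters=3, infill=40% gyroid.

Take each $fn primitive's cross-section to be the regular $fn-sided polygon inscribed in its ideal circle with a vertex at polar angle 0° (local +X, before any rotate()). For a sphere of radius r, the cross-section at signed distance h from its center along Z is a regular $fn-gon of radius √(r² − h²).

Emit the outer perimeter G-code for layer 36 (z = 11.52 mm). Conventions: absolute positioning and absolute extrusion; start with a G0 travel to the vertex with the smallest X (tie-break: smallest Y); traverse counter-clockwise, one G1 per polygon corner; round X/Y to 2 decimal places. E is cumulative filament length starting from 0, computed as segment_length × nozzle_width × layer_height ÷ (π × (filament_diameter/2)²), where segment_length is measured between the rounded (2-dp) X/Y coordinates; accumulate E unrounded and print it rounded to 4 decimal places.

G0 X-3.99 Y22.65 Z11.52
G1 X0.00 Y0.00 E1.2239
G1 X9.85 Y1.74 E1.7562
G1 X5.85 Y24.39 E2.9802
G1 X-3.99 Y22.65 E3.5120

At z = 11.52 mm: the cube is present — its section is the full 10×23 rectangle; the sphere at (-1.5, 3.5) is not intersected at this z (|z−center|=9.980 > r=9.5); Combining (union): only the 10×23 cube is present, so the union is just that shape — 1 connected region; (rotated 10° about Z; rotation is an isometry so areas/perimeters/island counts are preserved). The outline is a single polygon with 4 vertices. Extrusion per mm of travel: 0.4 × 0.32 / (π × 0.875²) = 0.053216. Accumulating E over each segment gives final E = 3.5120.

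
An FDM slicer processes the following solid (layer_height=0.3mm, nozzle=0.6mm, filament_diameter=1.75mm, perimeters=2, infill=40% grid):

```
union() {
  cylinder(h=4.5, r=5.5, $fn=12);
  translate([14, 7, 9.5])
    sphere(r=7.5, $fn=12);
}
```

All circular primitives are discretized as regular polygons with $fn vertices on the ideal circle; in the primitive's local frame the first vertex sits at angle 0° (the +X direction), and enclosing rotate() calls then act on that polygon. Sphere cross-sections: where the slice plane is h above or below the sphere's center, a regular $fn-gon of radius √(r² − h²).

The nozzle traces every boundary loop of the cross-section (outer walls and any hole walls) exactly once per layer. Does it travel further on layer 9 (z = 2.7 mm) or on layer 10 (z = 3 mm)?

layer 10 (z = 3 mm)

Layer 9 (z = 2.7): the r=5.5 cylinder gives a regular 12-gon of circumradius 5.5 (constant along its height) (perimeter = 2·12·5.500·sin(180°/12) = 34.16 mm); the sphere at (14, 7): section is a regular 12-gon, circumradius = √(r²−h²) = √(7.5²−6.8²) = 3.164 (perimeter = 2·12·3.164·sin(180°/12) = 19.65 mm); Merging all regions: the 2 present regions are separate (no shared area or edge), so areas and boundary lengths simply add and each stays a separate island — boundary = 53.82 mm. So its perimeter = 53.82 mm. Layer 10 (z = 3): the r=5.5 cylinder gives a regular 12-gon of circumradius 5.5 (constant along its height) (perimeter = 2·12·5.500·sin(180°/12) = 34.16 mm); the r=7.5 sphere at (14, 7) slices to a regular 12-gon of circumradius 3.742 (√(r²−h²) with h=6.5 from center) (perimeter = 2·12·3.742·sin(180°/12) = 23.24 mm); Merging all regions: the 2 present regions are separate (no shared area or edge), so areas and boundary lengths simply add and each stays a separate island — boundary = 57.41 mm. So its perimeter = 57.41 mm. Layer 10 is larger (57.41 vs 53.82 mm).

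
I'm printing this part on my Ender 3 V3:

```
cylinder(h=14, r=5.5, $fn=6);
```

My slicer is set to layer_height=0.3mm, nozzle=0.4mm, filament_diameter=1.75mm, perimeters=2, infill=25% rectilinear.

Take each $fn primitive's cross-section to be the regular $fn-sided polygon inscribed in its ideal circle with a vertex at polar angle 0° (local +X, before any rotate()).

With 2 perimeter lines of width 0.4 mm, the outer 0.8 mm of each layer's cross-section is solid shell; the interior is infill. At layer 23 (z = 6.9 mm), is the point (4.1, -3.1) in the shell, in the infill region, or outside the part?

outside

At z = 6.9 mm: the r=5.5 cylinder gives a regular 6-gon of circumradius 5.5 (constant along its height). Overall, the cross-section is a single solid region. The nearest boundary edge runs (2.75, -4.76)→(5.50, 0.00); distance from the point to it = 0.34 mm. The point is not inside any of the regions above, so it lies outside the cross-section (0.34 mm from the nearest boundary).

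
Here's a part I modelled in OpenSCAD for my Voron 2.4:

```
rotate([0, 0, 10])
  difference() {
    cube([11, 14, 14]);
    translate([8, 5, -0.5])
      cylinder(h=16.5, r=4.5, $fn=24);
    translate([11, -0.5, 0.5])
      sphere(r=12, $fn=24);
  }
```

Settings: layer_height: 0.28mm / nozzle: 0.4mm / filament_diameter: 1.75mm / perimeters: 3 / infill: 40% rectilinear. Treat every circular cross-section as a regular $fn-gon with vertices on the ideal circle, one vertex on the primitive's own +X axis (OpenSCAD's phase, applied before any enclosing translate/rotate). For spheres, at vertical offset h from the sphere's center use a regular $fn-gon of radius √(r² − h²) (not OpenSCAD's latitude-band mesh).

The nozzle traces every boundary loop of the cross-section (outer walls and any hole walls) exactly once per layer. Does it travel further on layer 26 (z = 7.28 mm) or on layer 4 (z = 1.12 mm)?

Layer 26 (z = 7.28): the 11×14 cube contributes its full rectangle (perimeter 50.00 mm); the cylinder at (8, 5): section is a regular 24-gon, circumradius r=4.5 (perimeter = 2·24·4.500·sin(180°/24) = 28.19 mm); the r=12 sphere at (11, -0.5) contributes a regular 24-gon of circumradius √(12²−6.78²) = 9.901 (perimeter = 2·24·9.901·sin(180°/24) = 62.03 mm); Taking the first minus the rest: starting from the 11×14 cube, the r=4.5 cylinder at (8, 5) partially overlaps it — only the 56.11 mm² overlap (of its 62.89 mm²) is removed, clipping the outline; the r=12 sphere at (11, -0.5) partially overlaps it — only the 19.25 mm² overlap (of its 304.47 mm²) is removed, clipping the outline — boundary = 46.48 mm; (rotated 10° about Z; rotation is an isometry so areas/perimeters/island counts are preserved). So its perimeter = 46.48 mm. Layer 4 (z = 1.12): the cube is present — its section is the full 11×14 rectangle (perimeter 50.00 mm); the r=4.5 cylinder at (8, 5) contributes a regular 24-gon of circumradius 4.5 (perimeter = 2·24·4.500·sin(180°/24) = 28.19 mm); the sphere at (11, -0.5): section is a regular 24-gon, circumradius = √(r²−h²) = √(12²−0.62²) = 11.984 (perimeter = 2·24·11.984·sin(180°/24) = 75.08 mm); Taking the first minus the rest: starting from the 11×14 cube, the r=4.5 cylinder at (8, 5) partially overlaps it — only the 56.11 mm² overlap (of its 62.89 mm²) is removed, clipping the outline; the r=12 sphere at (11, -0.5) partially overlaps it — only the 47.08 mm² overlap (of its 446.05 mm²) is removed, clipping the outline — boundary = 37.66 mm; (rotated 10° about Z; rotation is an isometry so areas/perimeters/island counts are preserved). So its perimeter = 37.66 mm. Layer 26 is larger (46.48 vs 37.66 mm).

layer 26 (z = 7.28 mm)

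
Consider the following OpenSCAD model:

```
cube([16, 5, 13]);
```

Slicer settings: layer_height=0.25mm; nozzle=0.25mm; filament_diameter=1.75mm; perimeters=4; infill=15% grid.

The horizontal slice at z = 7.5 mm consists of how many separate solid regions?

1

At z = 7.5 mm: the cube (footprint 16×5) is included at this height. The result has 1 disconnected region.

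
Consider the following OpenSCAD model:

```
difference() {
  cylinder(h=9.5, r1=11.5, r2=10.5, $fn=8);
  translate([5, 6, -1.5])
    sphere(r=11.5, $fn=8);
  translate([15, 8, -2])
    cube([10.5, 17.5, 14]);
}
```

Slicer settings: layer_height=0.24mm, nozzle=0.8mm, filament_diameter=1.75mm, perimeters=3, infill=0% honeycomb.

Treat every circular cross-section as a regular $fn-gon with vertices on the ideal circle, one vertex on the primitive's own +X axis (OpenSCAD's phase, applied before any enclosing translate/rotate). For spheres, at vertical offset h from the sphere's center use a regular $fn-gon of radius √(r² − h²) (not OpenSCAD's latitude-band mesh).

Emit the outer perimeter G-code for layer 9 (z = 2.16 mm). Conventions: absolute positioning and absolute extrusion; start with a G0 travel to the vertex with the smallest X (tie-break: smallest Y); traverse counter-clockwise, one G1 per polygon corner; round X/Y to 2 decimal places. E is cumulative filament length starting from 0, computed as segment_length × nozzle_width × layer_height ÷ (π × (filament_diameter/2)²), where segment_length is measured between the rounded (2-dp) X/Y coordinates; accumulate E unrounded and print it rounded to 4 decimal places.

At z = 2.16 mm: the cone (r1=11.5→r2=10.5) has section circumradius 11.273 here — a regular 8-gon; the r=11.5 sphere at (5, 6) slices to a regular 8-gon of circumradius 10.902 (√(r²−h²) with h=3.66 from center); the 10.5×17.5 cube at (15, 8) contributes its full rectangle; Subtracting the remaining from the first: starting from the cone, the r=11.5 sphere at (5, 6) partially overlaps it — only the 187.07 mm² overlap (of its 336.17 mm²) is removed, clipping the outline; the 10.5×17.5 cube at (15, 8) misses the remaining region (no effect) — 1 connected region. The outline is a single polygon with 10 vertices. Extrusion per mm of travel: 0.8 × 0.24 / (π × 0.875²) = 0.079824. Accumulating E over each segment gives final E = 5.5724.

G0 X-11.27 Y0.00 Z2.16
G1 X-7.97 Y-7.97 E0.6886
G1 X0.00 Y-11.27 E1.3772
G1 X7.97 Y-7.97 E2.0657
G1 X10.12 Y-2.78 E2.5142
G1 X5.00 Y-4.90 E2.9565
G1 X-2.71 Y-1.71 E3.6226
G1 X-5.90 Y6.00 E4.2886
G1 X-4.49 Y9.41 E4.5832
G1 X-7.97 Y7.97 E4.8838
G1 X-11.27 Y0.00 E5.5724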